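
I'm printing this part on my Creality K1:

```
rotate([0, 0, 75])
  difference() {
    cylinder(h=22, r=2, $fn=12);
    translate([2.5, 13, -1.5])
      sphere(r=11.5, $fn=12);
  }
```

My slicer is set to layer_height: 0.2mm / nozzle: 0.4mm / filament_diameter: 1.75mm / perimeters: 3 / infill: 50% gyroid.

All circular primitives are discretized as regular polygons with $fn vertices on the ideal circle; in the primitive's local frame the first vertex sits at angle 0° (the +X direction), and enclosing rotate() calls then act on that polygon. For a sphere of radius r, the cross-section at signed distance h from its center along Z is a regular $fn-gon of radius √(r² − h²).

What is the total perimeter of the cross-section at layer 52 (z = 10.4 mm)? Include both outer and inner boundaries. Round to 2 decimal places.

12.42 mm

At z = 10.4 mm: the cylinder: section is a regular 12-gon, circumradius r=2 (perimeter = 2·12·2.000·sin(180°/12) = 12.42 mm); the sphere at (2.5, 13) is absent (|z−center|=11.900 > r=11.5); After the difference (first − rest): none of the subtracted shapes is present at this height, so the r=2 cylinder is unchanged — boundary = 12.42 mm; (whole slice rotated 75° about Z — lengths, areas and connectivity unchanged). Overall, the cross-section is a single solid region. Total boundary length (outer) = 12.42 mm.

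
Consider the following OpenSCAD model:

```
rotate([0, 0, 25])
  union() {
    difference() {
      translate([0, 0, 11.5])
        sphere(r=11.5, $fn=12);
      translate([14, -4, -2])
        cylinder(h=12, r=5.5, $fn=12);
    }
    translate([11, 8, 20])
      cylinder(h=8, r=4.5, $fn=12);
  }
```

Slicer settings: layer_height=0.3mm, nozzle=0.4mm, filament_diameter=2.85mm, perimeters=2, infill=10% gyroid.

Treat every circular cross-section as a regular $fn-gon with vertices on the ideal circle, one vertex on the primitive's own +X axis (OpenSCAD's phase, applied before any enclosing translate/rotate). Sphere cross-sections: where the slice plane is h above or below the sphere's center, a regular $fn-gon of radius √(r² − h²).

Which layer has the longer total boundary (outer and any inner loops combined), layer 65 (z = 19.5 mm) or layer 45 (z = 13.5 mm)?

layer 45 (z = 13.5 mm)

Layer 65 (z = 19.5): the r=11.5 sphere contributes a regular 12-gon of circumradius √(11.5²−8²) = 8.261 (perimeter = 2·12·8.261·sin(180°/12) = 51.32 mm); the cylinder at (14, -4) is not intersected at this z (z outside [-2, 10]); Subtracting the remaining from the first: none of the subtracted shapes is present at this height, so the r=11.5 sphere is unchanged — boundary = 51.32 mm; the cylinder at (11, 8) does not reach this height (z outside [20, 28]); Combining (union): only the result so far is present, so the union is just that shape — boundary = 51.32 mm; (whole slice rotated 25° about Z — lengths, areas and connectivity unchanged). So its perimeter = 51.32 mm. Layer 45 (z = 13.5): the r=11.5 sphere contributes a regular 12-gon of circumradius √(11.5²−2²) = 11.325 (perimeter = 2·12·11.325·sin(180°/12) = 70.35 mm); the cylinder at (14, -4) does not reach this height (z outside [-2, 10]); Subtracting the remaining from the first: none of the subtracted shapes is present at this height, so the r=11.5 sphere is unchanged — boundary = 70.35 mm; the cylinder at (11, 8) is not intersected at this z (z outside [20, 28]); Taking the union: only the result so far is present, so the union is just that shape — boundary = 70.35 mm; (whole slice rotated 25° about Z — lengths, areas and connectivity unchanged). So its perimeter = 70.35 mm. Layer 45 is larger (70.35 vs 51.32 mm).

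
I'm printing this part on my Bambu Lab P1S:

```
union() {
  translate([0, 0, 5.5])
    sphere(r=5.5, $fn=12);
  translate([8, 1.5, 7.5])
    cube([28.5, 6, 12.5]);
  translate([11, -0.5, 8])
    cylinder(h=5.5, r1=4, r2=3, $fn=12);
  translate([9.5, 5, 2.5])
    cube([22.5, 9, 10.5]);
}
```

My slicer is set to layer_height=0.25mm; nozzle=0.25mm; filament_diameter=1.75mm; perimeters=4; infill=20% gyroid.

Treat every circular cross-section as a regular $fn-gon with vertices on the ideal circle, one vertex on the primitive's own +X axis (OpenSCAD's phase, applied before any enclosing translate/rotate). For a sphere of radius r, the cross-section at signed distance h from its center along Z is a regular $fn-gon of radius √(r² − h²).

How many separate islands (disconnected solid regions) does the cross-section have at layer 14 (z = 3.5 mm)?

2

At z = 3.5 mm: the r=5.5 sphere slices to a regular 12-gon of circumradius 5.123 (√(r²−h²) with h=2 from center); the cube at (8, 1.5) is absent (z outside [7.5, 20]); the cone at (11, -0.5) does not reach this height (z outside [8, 13.5]); the cube at (9.5, 5) (footprint 22.5×9) is included at this height; Combining (union): the 2 present regions are separate (no shared area or edge), so areas and boundary lengths simply add and each stays a separate island — 2 connected regions. Overall, the cross-section has 2 separate islands. Island count = 2.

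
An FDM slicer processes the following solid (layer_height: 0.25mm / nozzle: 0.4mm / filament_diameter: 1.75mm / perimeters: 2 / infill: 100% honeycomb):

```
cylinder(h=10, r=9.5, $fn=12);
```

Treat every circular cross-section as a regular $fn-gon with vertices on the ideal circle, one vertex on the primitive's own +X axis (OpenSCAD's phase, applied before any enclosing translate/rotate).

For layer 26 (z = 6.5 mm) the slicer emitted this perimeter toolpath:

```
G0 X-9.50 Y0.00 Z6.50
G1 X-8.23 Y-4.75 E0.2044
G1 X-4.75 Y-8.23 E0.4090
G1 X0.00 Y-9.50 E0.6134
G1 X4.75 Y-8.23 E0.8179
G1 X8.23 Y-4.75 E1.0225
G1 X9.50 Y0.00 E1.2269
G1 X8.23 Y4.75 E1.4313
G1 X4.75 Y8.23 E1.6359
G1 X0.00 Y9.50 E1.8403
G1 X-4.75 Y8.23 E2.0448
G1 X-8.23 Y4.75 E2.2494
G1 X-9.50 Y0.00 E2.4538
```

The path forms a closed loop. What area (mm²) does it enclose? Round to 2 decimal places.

Apply the shoelace formula to the sequence of (X, Y) vertices; enclosed area = 270.84 mm².

270.84 mm²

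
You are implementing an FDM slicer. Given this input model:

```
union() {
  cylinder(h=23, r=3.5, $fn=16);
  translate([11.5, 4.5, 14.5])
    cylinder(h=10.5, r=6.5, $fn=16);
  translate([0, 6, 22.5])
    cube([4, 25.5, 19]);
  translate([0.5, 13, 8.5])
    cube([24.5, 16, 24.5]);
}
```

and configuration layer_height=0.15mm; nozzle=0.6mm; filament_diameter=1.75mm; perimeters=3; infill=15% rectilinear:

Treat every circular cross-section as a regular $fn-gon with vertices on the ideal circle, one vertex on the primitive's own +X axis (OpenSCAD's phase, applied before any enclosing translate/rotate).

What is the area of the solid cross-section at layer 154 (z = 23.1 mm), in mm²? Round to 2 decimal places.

567.35 mm²

At z = 23.1 mm: the cylinder is absent (z outside [0, 23]); the r=6.5 cylinder at (11.5, 4.5) contributes a regular 16-gon of circumradius 6.5 (area = (16/2)·6.500²·sin(360°/16) = 129.35 mm²); the cube at (0, 6) (footprint 4×25.5) is included at this height (area 102.00 mm²); the cube at (0.5, 13) is present — its section is the full 24.5×16 rectangle (area 392.00 mm²); Taking the union: the regions partially overlap — summed areas 623.35 mm² minus the doubly-counted overlap 56.00 mm² gives 567.35 mm² — area = 567.35 mm². Overall, the cross-section has 2 separate islands. Net area = 567.35 mm².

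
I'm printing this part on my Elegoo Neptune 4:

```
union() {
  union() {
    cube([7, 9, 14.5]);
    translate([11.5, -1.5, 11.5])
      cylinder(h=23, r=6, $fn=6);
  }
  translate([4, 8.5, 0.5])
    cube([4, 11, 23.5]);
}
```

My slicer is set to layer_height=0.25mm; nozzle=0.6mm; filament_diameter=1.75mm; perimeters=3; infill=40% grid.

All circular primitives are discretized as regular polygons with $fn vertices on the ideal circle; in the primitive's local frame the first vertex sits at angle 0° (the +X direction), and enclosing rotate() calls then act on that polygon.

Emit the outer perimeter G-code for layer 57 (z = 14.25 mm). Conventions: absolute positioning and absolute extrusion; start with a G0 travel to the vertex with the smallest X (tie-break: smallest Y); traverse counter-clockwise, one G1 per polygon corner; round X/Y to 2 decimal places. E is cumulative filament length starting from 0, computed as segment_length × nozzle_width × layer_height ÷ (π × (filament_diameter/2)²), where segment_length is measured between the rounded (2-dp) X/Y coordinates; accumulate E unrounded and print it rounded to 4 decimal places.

At z = 14.25 mm: the cube is present — its section is the full 7×9 rectangle; the r=6 cylinder at (11.5, -1.5) gives a regular 6-gon of circumradius 6 (constant along its height); Taking the union: the regions partially overlap (shared area 0.35 mm²), so overlapping operands fuse into one piece — 1 connected region; the 4×11 cube at (4, 8.5) contributes its full rectangle; Combining (union): the regions partially overlap (shared area 1.50 mm²), so overlapping operands fuse into one piece — 1 connected region. The outline is a single polygon with 15 vertices. Extrusion per mm of travel: 0.6 × 0.25 / (π × 0.875²) = 0.062363. Accumulating E over each segment gives final E = 5.4889.

G0 X0.00 Y0.00 Z14.25
G1 X6.37 Y0.00 E0.3973
G1 X5.50 Y-1.50 E0.5054
G1 X8.50 Y-6.70 E0.8798
G1 X14.50 Y-6.70 E1.2540
G1 X17.50 Y-1.50 E1.6283
G1 X14.50 Y3.70 E2.0027
G1 X8.50 Y3.70 E2.3769
G1 X7.00 Y1.10 E2.5641
G1 X7.00 Y8.50 E3.0256
G1 X8.00 Y8.50 E3.0879
G1 X8.00 Y19.50 E3.7739
G1 X4.00 Y19.50 E4.0234
G1 X4.00 Y9.00 E4.6782
G1 X0.00 Y9.00 E4.9276
G1 X0.00 Y0.00 E5.4889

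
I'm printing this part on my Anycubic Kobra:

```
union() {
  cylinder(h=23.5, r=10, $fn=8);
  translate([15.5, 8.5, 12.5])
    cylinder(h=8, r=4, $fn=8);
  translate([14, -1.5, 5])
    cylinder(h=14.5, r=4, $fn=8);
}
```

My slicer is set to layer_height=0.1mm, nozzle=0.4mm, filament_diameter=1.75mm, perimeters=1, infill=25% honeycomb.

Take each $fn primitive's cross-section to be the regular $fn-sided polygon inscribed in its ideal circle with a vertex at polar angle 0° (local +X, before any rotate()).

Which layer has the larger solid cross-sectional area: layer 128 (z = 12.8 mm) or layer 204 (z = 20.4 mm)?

Layer 128 (z = 12.8): the r=10 cylinder contributes a regular 8-gon of circumradius 10 (area = (8/2)·10.000²·sin(360°/8) = 282.84 mm²); the r=4 cylinder at (15.5, 8.5) contributes a regular 8-gon of circumradius 4 (area = (8/2)·4.000²·sin(360°/8) = 45.25 mm²); the cylinder at (14, -1.5): section is a regular 8-gon, circumradius r=4 (area = (8/2)·4.000²·sin(360°/8) = 45.25 mm²); Taking the union: the 3 present regions are separate (no shared area or edge), so areas and boundary lengths simply add and each stays a separate island — area = 373.35 mm². So its area = 373.35 mm². Layer 204 (z = 20.4): the r=10 cylinder contributes a regular 8-gon of circumradius 10 (area = (8/2)·10.000²·sin(360°/8) = 282.84 mm²); the r=4 cylinder at (15.5, 8.5) contributes a regular 8-gon of circumradius 4 (area = (8/2)·4.000²·sin(360°/8) = 45.25 mm²); the cylinder at (14, -1.5) is not intersected at this z (z outside [5, 19.5]); Combining (union): the 2 present regions are separate (no shared area or edge), so areas and boundary lengths simply add and each stays a separate island — area = 328.10 mm². So its area = 328.10 mm². Layer 128 is larger (373.35 vs 328.10 mm²).

layer 128 (z = 12.8 mm)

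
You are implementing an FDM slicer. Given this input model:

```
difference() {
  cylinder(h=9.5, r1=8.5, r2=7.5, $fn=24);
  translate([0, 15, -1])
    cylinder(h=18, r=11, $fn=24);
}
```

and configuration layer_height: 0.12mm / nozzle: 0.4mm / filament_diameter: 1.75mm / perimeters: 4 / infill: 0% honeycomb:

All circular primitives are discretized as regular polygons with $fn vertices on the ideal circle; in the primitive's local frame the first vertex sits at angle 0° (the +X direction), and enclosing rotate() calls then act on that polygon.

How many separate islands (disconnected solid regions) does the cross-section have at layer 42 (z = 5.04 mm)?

At z = 5.04 mm: the cone (r1=8.5→r2=7.5) has section circumradius 7.969 here — a regular 24-gon; the cylinder at (0, 15): section is a regular 24-gon, circumradius r=11; After the difference (first − rest): starting from the cone, the r=11 cylinder at (0, 15) partially overlaps it — only the 29.61 mm² overlap (of its 375.81 mm²) is removed, clipping the outline — 1 connected region. Overall, the cross-section is a single solid region. Island count = 1.

1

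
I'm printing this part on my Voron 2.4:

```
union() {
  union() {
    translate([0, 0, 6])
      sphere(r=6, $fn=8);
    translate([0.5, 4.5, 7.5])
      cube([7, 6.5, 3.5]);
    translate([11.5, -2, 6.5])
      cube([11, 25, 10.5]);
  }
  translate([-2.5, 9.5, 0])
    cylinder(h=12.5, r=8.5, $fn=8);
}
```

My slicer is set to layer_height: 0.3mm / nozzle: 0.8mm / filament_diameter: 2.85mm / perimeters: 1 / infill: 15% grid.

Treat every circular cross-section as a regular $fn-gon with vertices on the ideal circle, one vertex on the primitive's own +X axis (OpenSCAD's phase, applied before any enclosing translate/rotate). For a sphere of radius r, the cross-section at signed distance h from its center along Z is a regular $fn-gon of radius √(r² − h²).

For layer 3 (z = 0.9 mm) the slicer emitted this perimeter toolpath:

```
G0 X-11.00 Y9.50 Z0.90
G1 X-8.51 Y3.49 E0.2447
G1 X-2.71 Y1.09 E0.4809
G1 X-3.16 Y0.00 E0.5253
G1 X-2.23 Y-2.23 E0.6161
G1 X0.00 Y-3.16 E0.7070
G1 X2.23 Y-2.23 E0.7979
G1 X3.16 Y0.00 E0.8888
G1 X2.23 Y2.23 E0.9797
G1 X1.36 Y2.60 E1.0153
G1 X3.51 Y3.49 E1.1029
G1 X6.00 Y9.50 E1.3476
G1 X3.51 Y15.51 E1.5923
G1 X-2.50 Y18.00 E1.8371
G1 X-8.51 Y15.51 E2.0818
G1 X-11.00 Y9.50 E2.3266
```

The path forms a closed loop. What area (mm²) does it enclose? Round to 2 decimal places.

Apply the shoelace formula to the sequence of (X, Y) vertices; enclosed area = 228.97 mm².

228.97 mm²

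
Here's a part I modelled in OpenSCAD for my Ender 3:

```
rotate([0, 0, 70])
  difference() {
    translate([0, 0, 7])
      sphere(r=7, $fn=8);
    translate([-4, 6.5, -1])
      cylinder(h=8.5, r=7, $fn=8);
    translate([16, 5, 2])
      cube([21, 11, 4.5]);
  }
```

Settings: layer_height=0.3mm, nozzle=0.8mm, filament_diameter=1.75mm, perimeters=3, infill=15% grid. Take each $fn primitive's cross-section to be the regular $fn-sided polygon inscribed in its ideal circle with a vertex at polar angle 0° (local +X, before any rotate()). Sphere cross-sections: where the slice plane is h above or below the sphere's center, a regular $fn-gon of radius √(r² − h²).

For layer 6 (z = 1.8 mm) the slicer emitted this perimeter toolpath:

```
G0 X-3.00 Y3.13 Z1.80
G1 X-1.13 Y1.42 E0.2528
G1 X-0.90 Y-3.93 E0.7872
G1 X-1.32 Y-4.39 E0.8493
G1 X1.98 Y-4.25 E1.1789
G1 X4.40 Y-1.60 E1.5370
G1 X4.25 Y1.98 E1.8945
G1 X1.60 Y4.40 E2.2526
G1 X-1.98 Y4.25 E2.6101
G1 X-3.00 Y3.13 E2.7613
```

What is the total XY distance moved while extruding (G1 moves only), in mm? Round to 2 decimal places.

27.67 mm

Sum the Euclidean lengths of each G1 segment: total = 27.67 mm.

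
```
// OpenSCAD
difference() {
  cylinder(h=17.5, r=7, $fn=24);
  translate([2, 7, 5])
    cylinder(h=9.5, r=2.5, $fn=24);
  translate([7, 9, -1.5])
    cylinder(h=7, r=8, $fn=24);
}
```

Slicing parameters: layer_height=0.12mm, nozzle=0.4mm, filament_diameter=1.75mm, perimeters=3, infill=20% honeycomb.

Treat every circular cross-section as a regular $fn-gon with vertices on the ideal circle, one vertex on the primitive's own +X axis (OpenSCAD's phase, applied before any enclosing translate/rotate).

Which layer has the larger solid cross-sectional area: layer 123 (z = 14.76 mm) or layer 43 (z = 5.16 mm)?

layer 123 (z = 14.76 mm)

Layer 123 (z = 14.76): the cylinder: section is a regular 24-gon, circumradius r=7 (area = (24/2)·7.000²·sin(360°/24) = 152.19 mm²); the cylinder at (2, 7) is not intersected at this z (z outside [5, 14.5]); the cylinder at (7, 9) is absent (z outside [-1.5, 5.5]); Taking the first minus the rest: none of the subtracted shapes is present at this height, so the r=7 cylinder is unchanged — area = 152.19 mm². So its area = 152.19 mm². Layer 43 (z = 5.16): the cylinder: section is a regular 24-gon, circumradius r=7 (area = (24/2)·7.000²·sin(360°/24) = 152.19 mm²); the r=2.5 cylinder at (2, 7) contributes a regular 24-gon of circumradius 2.5 (area = (24/2)·2.500²·sin(360°/24) = 19.41 mm²); the cylinder at (7, 9): section is a regular 24-gon, circumradius r=8 (area = (24/2)·8.000²·sin(360°/24) = 198.77 mm²); After the difference (first − rest): starting from the r=7 cylinder (152.19 mm²), the r=2.5 cylinder at (2, 7) partially overlaps it — only the 7.43 mm² overlap (of its 19.41 mm²) is removed, clipping the outline; the r=8 cylinder at (7, 9) partially overlaps it — only the 15.60 mm² overlap (of its 198.77 mm²) is removed, clipping the outline — area = 129.15 mm². So its area = 129.15 mm². Layer 123 is larger (152.19 vs 129.15 mm²).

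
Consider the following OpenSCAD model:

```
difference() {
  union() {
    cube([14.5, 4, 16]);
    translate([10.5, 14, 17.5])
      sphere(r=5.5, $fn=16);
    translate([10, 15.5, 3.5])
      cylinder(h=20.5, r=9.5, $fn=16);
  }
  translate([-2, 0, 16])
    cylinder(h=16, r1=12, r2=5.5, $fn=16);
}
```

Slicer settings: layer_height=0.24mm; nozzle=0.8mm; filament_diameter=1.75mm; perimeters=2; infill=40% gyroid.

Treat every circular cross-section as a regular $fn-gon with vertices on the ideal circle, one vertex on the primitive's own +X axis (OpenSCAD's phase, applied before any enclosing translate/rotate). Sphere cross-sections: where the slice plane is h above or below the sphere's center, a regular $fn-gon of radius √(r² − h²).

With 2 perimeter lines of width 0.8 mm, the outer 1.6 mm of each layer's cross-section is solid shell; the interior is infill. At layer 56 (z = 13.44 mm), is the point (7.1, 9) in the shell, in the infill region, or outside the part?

At z = 13.44 mm: the 14.5×4 cube contributes its full rectangle; the sphere at (10.5, 14): section is a regular 16-gon, circumradius = √(r²−h²) = √(5.5²−4.06²) = 3.710; the r=9.5 cylinder at (10, 15.5) contributes a regular 16-gon of circumradius 9.5; Combining (union): the regions partially overlap (shared area 42.15 mm²), so overlapping operands fuse into one piece — 2 connected regions; the cone at (-2, 0) is not intersected at this z (z outside [16, 32]); Taking the first minus the rest: none of the subtracted shapes is present at this height, so the result so far is unchanged — 2 connected regions. Overall, the cross-section has 2 separate islands. The nearest boundary edge runs (6.36, 6.72)→(3.28, 8.78); distance from the point to it = 2.30 mm. (Shell/infill is judged within the island containing the point — the largest one.) The point is inside the cross-section and 2.30 mm from the nearest boundary — more than the 1.6 mm shell width (2 × 0.8), so it's in the infill interior.

infill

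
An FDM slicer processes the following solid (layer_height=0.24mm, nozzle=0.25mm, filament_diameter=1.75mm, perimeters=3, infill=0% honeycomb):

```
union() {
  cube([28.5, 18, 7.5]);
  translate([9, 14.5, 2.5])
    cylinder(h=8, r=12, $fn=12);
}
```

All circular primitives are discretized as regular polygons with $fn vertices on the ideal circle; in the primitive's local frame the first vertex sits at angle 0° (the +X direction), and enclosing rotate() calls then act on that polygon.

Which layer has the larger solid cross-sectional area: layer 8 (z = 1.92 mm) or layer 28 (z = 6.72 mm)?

Layer 8 (z = 1.92): the cube is present — its section is the full 28.5×18 rectangle (area 513.00 mm²); the cylinder at (9, 14.5) is not intersected at this z (z outside [2.5, 10.5]); Taking the union: only the 28.5×18 cube is present, so the union is just that shape — area = 513.00 mm². So its area = 513.00 mm². Layer 28 (z = 6.72): the 28.5×18 cube contributes its full rectangle (area 513.00 mm²); the r=12 cylinder at (9, 14.5) gives a regular 12-gon of circumradius 12 (constant along its height) (area = (12/2)·12.000²·sin(360°/12) = 432.00 mm²); Taking the union: the regions partially overlap — summed areas 945.00 mm² minus the doubly-counted overlap 273.71 mm² gives 671.29 mm² — area = 671.29 mm². So its area = 671.29 mm². Layer 28 is larger (671.29 vs 513.00 mm²).

layer 28 (z = 6.72 mm)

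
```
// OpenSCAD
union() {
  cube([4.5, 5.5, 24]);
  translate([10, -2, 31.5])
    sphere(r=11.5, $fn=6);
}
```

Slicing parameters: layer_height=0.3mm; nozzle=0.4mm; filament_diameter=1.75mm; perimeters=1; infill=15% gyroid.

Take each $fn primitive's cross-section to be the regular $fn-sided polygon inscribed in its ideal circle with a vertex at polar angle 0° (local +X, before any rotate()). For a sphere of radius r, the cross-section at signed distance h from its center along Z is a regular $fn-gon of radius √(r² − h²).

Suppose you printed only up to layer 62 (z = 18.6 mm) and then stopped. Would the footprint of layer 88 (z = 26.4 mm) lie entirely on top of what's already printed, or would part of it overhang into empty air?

part overhangs

Compare the two slices. At z = 18.6: the cube (footprint 4.5×5.5) is included at this height (area 24.75 mm²); the sphere at (10, -2) is not intersected at this z (|z−center|=12.900 > r=11.5); Merging all regions: only the 4.5×5.5 cube is present, so the union is just that shape — area = 24.75 mm². At z = 26.4: the cube is absent (z outside [0, 24]); the r=11.5 sphere at (10, -2) contributes a regular 6-gon of circumradius √(11.5²−5.1²) = 10.307 (area = (6/2)·10.307²·sin(360°/6) = 276.02 mm²); Taking the union: only the r=11.5 sphere at (10, -2) is present, so the union is just that shape — area = 276.02 mm². Checking containment: at z = 26.4 the cross-section extends beyond the z = 18.6 cross-section by about 264.66 mm².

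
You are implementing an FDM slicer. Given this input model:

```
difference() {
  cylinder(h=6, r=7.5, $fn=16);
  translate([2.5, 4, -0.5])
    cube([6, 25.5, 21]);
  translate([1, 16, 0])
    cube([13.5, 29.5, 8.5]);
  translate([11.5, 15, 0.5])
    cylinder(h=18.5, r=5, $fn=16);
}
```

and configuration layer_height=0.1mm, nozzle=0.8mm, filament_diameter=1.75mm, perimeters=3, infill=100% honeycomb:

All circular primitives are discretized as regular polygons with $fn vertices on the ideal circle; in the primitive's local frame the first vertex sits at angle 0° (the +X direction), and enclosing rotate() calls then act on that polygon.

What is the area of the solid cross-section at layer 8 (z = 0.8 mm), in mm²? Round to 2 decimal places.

At z = 0.8 mm: the cylinder: section is a regular 16-gon, circumradius r=7.5 (area = (16/2)·7.500²·sin(360°/16) = 172.21 mm²); the 6×25.5 cube at (2.5, 4) contributes its full rectangle (area 153.00 mm²); the cube at (1, 16) is present — its section is the full 13.5×29.5 rectangle (area 398.25 mm²); the cylinder at (11.5, 15): section is a regular 16-gon, circumradius r=5 (area = (16/2)·5.000²·sin(360°/16) = 76.54 mm²); Taking the first minus the rest: starting from the r=7.5 cylinder (172.21 mm²), the 6×25.5 cube at (2.5, 4) partially overlaps it — only the 6.81 mm² overlap (of its 153.00 mm²) is removed, clipping the outline; the 13.5×29.5 cube at (1, 16) misses the remaining region (no effect); the r=5 cylinder at (11.5, 15) misses the remaining region (no effect) — area = 165.39 mm². Overall, the cross-section is a single solid region. Net area = 165.39 mm².

165.39 mm²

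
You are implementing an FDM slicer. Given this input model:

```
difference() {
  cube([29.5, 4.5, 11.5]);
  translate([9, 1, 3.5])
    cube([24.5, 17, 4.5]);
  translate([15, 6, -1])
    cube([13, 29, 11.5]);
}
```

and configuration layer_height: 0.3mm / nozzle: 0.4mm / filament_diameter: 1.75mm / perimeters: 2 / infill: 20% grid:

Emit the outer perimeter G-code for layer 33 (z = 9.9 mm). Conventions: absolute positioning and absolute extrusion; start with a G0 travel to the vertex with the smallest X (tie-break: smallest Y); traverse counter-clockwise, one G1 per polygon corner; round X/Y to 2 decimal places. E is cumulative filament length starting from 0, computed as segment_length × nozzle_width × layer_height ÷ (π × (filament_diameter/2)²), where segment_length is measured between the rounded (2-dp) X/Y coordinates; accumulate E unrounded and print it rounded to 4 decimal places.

G0 X0.00 Y0.00 Z9.90
G1 X29.50 Y0.00 E1.4718
G1 X29.50 Y4.50 E1.6963
G1 X0.00 Y4.50 E3.1680
G1 X0.00 Y0.00 E3.3925

At z = 9.9 mm: the cube (footprint 29.5×4.5) is included at this height; the cube at (9, 1) does not reach this height (z outside [3.5, 8]); the 13×29 cube at (15, 6) contributes its full rectangle; Subtracting the remaining from the first: starting from the 29.5×4.5 cube, the 13×29 cube at (15, 6) misses the remaining region (no effect) — 1 connected region. The outline is a single polygon with 4 vertices. Extrusion per mm of travel: 0.4 × 0.3 / (π × 0.875²) = 0.049890. Accumulating E over each segment gives final E = 3.3925.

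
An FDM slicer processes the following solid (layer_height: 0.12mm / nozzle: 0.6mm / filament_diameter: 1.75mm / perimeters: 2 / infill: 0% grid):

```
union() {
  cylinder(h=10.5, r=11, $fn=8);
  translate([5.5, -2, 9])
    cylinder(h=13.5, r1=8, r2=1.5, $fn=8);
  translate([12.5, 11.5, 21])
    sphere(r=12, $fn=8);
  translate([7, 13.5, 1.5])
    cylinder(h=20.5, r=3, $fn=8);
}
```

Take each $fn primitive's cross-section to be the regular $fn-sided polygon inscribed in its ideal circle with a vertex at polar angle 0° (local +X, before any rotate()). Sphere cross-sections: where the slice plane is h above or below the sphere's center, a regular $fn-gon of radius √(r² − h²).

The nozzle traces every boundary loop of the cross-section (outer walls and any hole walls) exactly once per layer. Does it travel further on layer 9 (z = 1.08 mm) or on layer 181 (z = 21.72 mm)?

Layer 9 (z = 1.08): the cylinder: section is a regular 8-gon, circumradius r=11 (perimeter = 2·8·11.000·sin(180°/8) = 67.35 mm); the cone at (5.5, -2) does not reach this height (z outside [9, 22.5]); the sphere at (12.5, 11.5) is absent (|z−center|=19.920 > r=12); the cylinder at (7, 13.5) does not reach this height (z outside [1.5, 22]); Merging all regions: only the r=11 cylinder is present, so the union is just that shape — boundary = 67.35 mm. So its perimeter = 67.35 mm. Layer 181 (z = 21.72): the cylinder is absent (z outside [0, 10.5]); the cone at (5.5, -2) contributes a regular 8-gon of circumradius 1.876 (interpolated between r1=8 and r2=1.5 at t=0.942) (perimeter = 2·8·1.876·sin(180°/8) = 11.48 mm); the sphere at (12.5, 11.5): section is a regular 8-gon, circumradius = √(r²−h²) = √(12²−0.72²) = 11.978 (perimeter = 2·8·11.978·sin(180°/8) = 73.34 mm); the cylinder at (7, 13.5): section is a regular 8-gon, circumradius r=3 (perimeter = 2·8·3.000·sin(180°/8) = 18.37 mm); Combining (union): the regions partially overlap (shared area 25.46 mm²), so the edge portions inside another operand are dropped and the merged outline is re-measured after clipping — boundary = 84.83 mm. So its perimeter = 84.83 mm. Layer 181 is larger (84.83 vs 67.35 mm).

layer 181 (z = 21.72 mm)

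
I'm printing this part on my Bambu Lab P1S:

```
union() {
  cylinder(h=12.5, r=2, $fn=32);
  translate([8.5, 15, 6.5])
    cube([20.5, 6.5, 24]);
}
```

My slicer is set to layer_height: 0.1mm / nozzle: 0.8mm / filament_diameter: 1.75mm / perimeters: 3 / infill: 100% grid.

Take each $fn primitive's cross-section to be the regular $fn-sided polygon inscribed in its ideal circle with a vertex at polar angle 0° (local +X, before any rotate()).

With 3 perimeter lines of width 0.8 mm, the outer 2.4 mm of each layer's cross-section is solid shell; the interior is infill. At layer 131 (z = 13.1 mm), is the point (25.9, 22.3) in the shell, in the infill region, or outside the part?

At z = 13.1 mm: the cylinder is not intersected at this z (z outside [0, 12.5]); the cube at (8.5, 15) is present — its section is the full 20.5×6.5 rectangle; Merging all regions: only the 20.5×6.5 cube at (8.5, 15) is present, so the union is just that shape — 1 connected region. Overall, the cross-section is a single solid region. The nearest boundary edge runs (29.00, 21.50)→(8.50, 21.50); distance from the point to it = 0.80 mm. The point is not inside any of the regions above, so it lies outside the cross-section (0.80 mm from the nearest boundary).

outside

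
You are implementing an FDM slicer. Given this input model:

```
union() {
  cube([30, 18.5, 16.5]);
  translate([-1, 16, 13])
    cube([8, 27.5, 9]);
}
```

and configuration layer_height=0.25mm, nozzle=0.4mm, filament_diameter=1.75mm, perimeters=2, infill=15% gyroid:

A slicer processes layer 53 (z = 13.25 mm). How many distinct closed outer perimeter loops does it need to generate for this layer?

1

At z = 13.25 mm: the 30×18.5 cube contributes its full rectangle; the cube at (-1, 16) (footprint 8×27.5) is included at this height; Merging all regions: the regions partially overlap (shared area 17.50 mm²), so overlapping operands fuse into one piece — 1 connected region. The result has 1 disconnected region.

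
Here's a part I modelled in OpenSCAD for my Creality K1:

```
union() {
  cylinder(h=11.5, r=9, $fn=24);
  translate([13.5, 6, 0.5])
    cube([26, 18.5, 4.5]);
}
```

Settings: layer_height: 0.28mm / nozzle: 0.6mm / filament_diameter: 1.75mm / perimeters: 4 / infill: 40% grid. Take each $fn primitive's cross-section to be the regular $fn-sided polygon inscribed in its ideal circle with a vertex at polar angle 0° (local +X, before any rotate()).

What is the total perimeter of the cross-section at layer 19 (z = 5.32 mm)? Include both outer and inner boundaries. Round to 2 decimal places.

At z = 5.32 mm: the r=9 cylinder contributes a regular 24-gon of circumradius 9 (perimeter = 2·24·9.000·sin(180°/24) = 56.39 mm); the cube at (13.5, 6) is not intersected at this z (z outside [0.5, 5]); Merging all regions: only the r=9 cylinder is present, so the union is just that shape — boundary = 56.39 mm. Overall, the cross-section is a single solid region. Total boundary length (outer) = 56.39 mm.

56.39 mm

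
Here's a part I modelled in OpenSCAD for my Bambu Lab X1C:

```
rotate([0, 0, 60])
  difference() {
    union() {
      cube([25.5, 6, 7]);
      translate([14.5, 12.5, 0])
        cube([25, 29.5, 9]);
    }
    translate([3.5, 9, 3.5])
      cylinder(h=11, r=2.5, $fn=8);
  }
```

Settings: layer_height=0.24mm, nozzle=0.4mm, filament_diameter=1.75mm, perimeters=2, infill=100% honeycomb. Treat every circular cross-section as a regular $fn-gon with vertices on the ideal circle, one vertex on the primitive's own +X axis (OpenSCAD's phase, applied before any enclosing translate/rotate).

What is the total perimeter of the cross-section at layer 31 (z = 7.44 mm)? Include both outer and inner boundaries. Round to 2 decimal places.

109.00 mm

At z = 7.44 mm: the cube is absent (z outside [0, 7]); the 25×29.5 cube at (14.5, 12.5) contributes its full rectangle (perimeter 109.00 mm); Combining (union): only the 25×29.5 cube at (14.5, 12.5) is present, so the union is just that shape — boundary = 109.00 mm; the r=2.5 cylinder at (3.5, 9) gives a regular 8-gon of circumradius 2.5 (constant along its height) (perimeter = 2·8·2.500·sin(180°/8) = 15.31 mm); Subtracting the remaining from the first: starting from that combined region, the r=2.5 cylinder at (3.5, 9) misses the remaining region (no effect) — boundary = 109.00 mm; (rotated 60° about Z; rotation is an isometry so areas/perimeters/island counts are preserved). Overall, the cross-section is a single solid region. Total boundary length (outer) = 109.00 mm.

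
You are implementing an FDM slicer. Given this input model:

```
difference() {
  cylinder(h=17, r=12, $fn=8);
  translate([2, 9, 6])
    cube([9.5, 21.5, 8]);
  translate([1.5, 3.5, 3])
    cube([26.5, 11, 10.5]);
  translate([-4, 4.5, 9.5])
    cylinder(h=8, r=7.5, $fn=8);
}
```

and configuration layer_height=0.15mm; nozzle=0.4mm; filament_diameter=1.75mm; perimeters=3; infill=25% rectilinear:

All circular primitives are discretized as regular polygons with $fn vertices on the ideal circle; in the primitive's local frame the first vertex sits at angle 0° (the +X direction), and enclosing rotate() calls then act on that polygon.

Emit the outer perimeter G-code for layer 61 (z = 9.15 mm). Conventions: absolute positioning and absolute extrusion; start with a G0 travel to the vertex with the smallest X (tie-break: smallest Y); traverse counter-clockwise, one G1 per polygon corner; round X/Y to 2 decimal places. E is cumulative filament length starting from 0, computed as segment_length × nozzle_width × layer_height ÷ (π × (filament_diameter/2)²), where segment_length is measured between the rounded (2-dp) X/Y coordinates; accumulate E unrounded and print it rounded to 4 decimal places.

G0 X-12.00 Y0.00 Z9.15
G1 X-8.49 Y-8.49 E0.2292
G1 X0.00 Y-12.00 E0.4583
G1 X8.49 Y-8.49 E0.6875
G1 X12.00 Y0.00 E0.9167
G1 X10.55 Y3.50 E1.0112
G1 X1.50 Y3.50 E1.2369
G1 X1.50 Y11.38 E1.4335
G1 X0.00 Y12.00 E1.4740
G1 X-8.49 Y8.49 E1.7032
G1 X-12.00 Y0.00 E1.9323

At z = 9.15 mm: the cylinder: section is a regular 8-gon, circumradius r=12; the cube at (2, 9) (footprint 9.5×21.5) is included at this height; the cube at (1.5, 3.5) is present — its section is the full 26.5×11 rectangle; the cylinder at (-4, 4.5) is absent (z outside [9.5, 17.5]); Taking the first minus the rest: starting from the r=12 cylinder, the 9.5×21.5 cube at (2, 9) partially overlaps it — only the 5.69 mm² overlap (of its 204.25 mm²) is removed, clipping the outline; the 26.5×11 cube at (1.5, 3.5) partially overlaps it — only the 44.38 mm² overlap (of its 291.50 mm²) is removed, clipping the outline — 1 connected region. The outline is a single polygon with 10 vertices. Extrusion per mm of travel: 0.4 × 0.15 / (π × 0.875²) = 0.024945. Accumulating E over each segment gives final E = 1.9323.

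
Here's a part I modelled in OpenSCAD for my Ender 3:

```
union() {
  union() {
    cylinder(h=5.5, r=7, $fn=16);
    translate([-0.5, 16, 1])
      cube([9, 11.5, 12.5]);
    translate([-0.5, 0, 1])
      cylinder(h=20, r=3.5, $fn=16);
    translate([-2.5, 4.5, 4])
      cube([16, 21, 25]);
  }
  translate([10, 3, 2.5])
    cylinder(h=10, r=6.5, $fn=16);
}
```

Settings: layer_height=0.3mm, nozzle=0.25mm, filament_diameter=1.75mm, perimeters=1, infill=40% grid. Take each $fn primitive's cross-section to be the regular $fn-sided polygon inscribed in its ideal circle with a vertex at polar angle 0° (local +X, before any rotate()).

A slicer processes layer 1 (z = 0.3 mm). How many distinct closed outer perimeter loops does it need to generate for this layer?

1

At z = 0.3 mm: the cylinder: section is a regular 16-gon, circumradius r=7; the cube at (-0.5, 16) is not intersected at this z (z outside [1, 13.5]); the cylinder at (-0.5, 0) does not reach this height (z outside [1, 21]); the cube at (-2.5, 4.5) is absent (z outside [4, 29]); Taking the union: only the r=7 cylinder is present, so the union is just that shape — 1 connected region; the cylinder at (10, 3) is not intersected at this z (z outside [2.5, 12.5]); Merging all regions: only the result so far is present, so the union is just that shape — 1 connected region. The result has 1 disconnected region.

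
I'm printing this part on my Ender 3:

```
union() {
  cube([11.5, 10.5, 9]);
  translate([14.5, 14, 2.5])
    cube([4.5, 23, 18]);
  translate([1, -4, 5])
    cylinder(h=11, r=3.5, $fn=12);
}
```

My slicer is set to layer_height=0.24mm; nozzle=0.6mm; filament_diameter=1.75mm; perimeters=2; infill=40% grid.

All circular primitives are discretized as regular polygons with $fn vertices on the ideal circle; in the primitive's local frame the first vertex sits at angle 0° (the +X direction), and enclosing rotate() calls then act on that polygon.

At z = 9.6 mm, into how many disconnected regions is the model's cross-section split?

At z = 9.6 mm: the cube is absent (z outside [0, 9]); the cube at (14.5, 14) (footprint 4.5×23) is included at this height; the r=3.5 cylinder at (1, -4) contributes a regular 12-gon of circumradius 3.5; Combining (union): the 2 present regions are separate (no shared area or edge), so areas and boundary lengths simply add and each stays a separate island — 2 connected regions. The result has 2 disconnected regions.

2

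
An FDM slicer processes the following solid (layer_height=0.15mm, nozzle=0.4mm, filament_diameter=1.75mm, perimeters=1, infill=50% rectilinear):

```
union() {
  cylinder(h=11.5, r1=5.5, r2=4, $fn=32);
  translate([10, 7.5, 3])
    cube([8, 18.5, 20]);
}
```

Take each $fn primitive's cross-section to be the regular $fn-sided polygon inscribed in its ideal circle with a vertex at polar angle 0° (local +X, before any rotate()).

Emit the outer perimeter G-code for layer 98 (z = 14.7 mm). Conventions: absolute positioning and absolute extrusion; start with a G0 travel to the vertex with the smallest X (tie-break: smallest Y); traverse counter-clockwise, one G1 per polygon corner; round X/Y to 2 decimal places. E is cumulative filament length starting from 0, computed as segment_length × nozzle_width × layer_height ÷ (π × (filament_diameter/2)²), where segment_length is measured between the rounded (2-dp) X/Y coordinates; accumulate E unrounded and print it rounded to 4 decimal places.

G0 X10.00 Y7.50 Z14.70
G1 X18.00 Y7.50 E0.1996
G1 X18.00 Y26.00 E0.6610
G1 X10.00 Y26.00 E0.8606
G1 X10.00 Y7.50 E1.3221

At z = 14.7 mm: the cone is absent (z outside [0, 11.5]); the cube at (10, 7.5) (footprint 8×18.5) is included at this height; Combining (union): only the 8×18.5 cube at (10, 7.5) is present, so the union is just that shape — 1 connected region. The outline is a single polygon with 4 vertices. Extrusion per mm of travel: 0.4 × 0.15 / (π × 0.875²) = 0.024945. Accumulating E over each segment gives final E = 1.3221.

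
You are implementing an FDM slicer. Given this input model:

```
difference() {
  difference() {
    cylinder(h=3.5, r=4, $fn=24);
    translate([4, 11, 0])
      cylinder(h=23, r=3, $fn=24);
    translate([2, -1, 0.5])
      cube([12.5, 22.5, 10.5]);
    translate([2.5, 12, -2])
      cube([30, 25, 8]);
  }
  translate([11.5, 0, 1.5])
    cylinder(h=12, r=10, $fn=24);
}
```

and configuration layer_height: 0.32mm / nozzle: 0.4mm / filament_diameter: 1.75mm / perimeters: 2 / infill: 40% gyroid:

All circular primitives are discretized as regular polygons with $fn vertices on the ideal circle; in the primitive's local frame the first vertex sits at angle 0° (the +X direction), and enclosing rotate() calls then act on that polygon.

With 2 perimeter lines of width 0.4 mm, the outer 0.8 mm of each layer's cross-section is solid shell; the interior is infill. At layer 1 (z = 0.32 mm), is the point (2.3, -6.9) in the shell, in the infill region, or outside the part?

At z = 0.32 mm: the cylinder: section is a regular 24-gon, circumradius r=4; the cylinder at (4, 11): section is a regular 24-gon, circumradius r=3; the cube at (2, -1) is not intersected at this z (z outside [0.5, 11]); the 30×25 cube at (2.5, 12) contributes its full rectangle; Subtracting the remaining from the first: starting from the r=4 cylinder, the r=3 cylinder at (4, 11) misses the remaining region (no effect); the 30×25 cube at (2.5, 12) misses the remaining region (no effect) — 1 connected region; the cylinder at (11.5, 0) is not intersected at this z (z outside [1.5, 13.5]); Taking the first minus the rest: none of the subtracted shapes is present at this height, so that combined region is unchanged — 1 connected region. Overall, the cross-section is a single solid region. The nearest boundary edge runs (2.00, -3.46)→(1.04, -3.86); distance from the point to it = 3.29 mm. The point is not inside any of the regions above, so it lies outside the cross-section (3.29 mm from the nearest boundary).

outside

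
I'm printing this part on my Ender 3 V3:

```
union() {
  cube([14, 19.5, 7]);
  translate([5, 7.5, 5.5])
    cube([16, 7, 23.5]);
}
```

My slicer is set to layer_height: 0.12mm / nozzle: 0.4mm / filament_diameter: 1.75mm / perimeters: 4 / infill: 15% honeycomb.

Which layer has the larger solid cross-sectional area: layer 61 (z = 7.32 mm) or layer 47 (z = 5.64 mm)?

layer 47 (z = 5.64 mm)

Layer 61 (z = 7.32): the cube is absent (z outside [0, 7]); the cube at (5, 7.5) is present — its section is the full 16×7 rectangle (area 112.00 mm²); Merging all regions: only the 16×7 cube at (5, 7.5) is present, so the union is just that shape — area = 112.00 mm². So its area = 112.00 mm². Layer 47 (z = 5.64): the 14×19.5 cube contributes its full rectangle (area 273.00 mm²); the 16×7 cube at (5, 7.5) contributes its full rectangle (area 112.00 mm²); Merging all regions: the regions partially overlap — summed areas 385.00 mm² minus the doubly-counted overlap 63.00 mm² gives 322.00 mm² — area = 322.00 mm². So its area = 322.00 mm². Layer 47 is larger (322.00 vs 112.00 mm²).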